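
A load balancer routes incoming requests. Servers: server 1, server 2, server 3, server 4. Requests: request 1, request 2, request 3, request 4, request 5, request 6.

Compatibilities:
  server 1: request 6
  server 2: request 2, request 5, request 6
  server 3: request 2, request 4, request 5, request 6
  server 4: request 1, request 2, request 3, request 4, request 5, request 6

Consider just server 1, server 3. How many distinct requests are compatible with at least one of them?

4

The union of neighbours of {server 1, server 3} is {request 2, request 4, request 5, request 6}, which has 4 elements.
Since |N(S)| = 4 ≥ |S| = 2, Hall's condition holds for this subset.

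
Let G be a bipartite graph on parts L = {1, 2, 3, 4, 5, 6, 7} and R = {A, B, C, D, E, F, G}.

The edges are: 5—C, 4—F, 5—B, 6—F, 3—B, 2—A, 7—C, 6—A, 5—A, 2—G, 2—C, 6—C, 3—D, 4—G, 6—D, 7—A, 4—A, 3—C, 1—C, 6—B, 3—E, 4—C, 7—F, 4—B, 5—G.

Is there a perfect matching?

Yes

For example, pair 1-C, 2-A, 3-E, 4-G, 5-B, 6-D, 7-F.
All 7 left vertices are covered.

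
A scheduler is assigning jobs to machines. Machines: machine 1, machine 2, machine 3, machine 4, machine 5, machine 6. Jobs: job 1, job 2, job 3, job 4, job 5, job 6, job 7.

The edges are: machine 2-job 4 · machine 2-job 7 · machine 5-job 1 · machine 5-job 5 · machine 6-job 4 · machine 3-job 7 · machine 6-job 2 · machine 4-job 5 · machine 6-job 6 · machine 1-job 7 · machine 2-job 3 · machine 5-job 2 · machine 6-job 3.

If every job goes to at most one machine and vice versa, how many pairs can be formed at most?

A valid assignment of size 5: machine 1→job 7, machine 2→job 3, machine 4→job 5, machine 5→job 1, machine 6→job 2.
The set {machine 1, machine 3} has only 1 neighbour ({job 7}), so by Hall's theorem at most 5 of the 6 machines can be matched.

5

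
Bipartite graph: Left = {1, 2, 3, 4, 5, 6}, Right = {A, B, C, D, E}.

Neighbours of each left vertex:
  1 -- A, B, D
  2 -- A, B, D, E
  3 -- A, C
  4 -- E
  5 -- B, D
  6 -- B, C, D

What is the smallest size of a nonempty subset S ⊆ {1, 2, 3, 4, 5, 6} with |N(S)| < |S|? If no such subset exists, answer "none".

6

Take S = {1, 2, 3, 4, 5, 6}. Its neighbourhood is {A, B, C, D, E}, so |N(S)| = 5 < |S| = 6.
Every subset of size less than 6 has at least as many neighbours as members, so 6 is the minimum.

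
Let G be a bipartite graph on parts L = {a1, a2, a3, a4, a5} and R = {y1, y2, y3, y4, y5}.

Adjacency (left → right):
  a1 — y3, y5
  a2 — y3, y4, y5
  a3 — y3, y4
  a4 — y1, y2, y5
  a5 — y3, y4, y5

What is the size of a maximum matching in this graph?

4

For example, pair a1-y5, a2-y4, a3-y3, a4-y1.
The set {a1, a2, a3, a5} has only 3 neighbours ({y3, y4, y5}), so by Hall's theorem at most 4 of the 5 left vertices can be matched.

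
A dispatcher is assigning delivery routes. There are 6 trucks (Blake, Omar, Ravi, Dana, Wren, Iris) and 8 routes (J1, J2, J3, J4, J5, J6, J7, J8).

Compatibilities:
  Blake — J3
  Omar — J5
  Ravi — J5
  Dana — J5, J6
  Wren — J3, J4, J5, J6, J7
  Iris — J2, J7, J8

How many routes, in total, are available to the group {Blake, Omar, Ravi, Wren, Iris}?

The union of neighbours of {Blake, Omar, Ravi, Wren, Iris} is {J2, J3, J4, J5, J6, J7, J8}, which has 7 elements.
Since |N(S)| = 7 ≥ |S| = 5, Hall's condition holds for this subset.

7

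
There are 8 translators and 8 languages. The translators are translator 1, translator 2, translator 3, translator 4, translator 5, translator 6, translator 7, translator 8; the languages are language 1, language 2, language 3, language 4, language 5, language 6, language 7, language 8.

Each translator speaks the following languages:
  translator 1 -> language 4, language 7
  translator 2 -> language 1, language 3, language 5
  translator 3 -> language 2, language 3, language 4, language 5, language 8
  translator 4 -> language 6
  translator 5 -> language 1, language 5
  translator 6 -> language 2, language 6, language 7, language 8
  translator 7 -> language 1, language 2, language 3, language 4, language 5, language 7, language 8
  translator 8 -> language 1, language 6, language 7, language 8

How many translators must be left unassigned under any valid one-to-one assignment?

0

One maximum matching: translator 1–language 4, translator 2–language 1, translator 3–language 3, translator 4–language 6, translator 5–language 5, translator 6–language 2, translator 7–language 8, translator 8–language 7.
This saturates every translator, so 8 is the maximum.
That matches 8 of the 8, leaving 0 unmatched; no matching can do better.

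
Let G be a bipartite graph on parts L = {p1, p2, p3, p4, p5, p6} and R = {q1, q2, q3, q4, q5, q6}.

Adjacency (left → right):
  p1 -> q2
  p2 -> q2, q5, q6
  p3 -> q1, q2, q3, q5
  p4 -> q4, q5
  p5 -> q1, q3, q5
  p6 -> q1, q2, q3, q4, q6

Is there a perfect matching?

Yes

One maximum matching: p1–q2, p2–q5, p3–q1, p4–q4, p5–q3, p6–q6.
All 6 left vertices are covered.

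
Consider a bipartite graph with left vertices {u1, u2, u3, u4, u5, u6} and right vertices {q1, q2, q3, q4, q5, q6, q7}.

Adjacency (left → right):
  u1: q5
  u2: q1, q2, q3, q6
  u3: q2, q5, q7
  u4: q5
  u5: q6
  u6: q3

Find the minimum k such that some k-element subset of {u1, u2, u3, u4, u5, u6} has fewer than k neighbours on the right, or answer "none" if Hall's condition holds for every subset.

2

Take S = {u1, u4}. Its neighbourhood is {q5}, so |N(S)| = 1 < |S| = 2.
No single vertex violates Hall's condition since each has at least one neighbour, so 2 is the minimum.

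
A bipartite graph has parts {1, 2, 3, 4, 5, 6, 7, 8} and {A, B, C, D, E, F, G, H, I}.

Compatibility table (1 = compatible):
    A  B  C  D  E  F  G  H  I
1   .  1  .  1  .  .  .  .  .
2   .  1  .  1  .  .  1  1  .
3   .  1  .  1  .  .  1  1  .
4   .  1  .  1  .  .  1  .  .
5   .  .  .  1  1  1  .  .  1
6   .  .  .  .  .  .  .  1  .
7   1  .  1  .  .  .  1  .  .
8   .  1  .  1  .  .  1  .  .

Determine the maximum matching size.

For example, pair 1-D, 2-H, 3-G, 4-B, 5-E, 7-C.
The set {1, 2, 3, 4, 6, 8} has only 4 neighbours ({B, D, G, H}), so by Hall's theorem at most 6 of the 8 left vertices can be matched.

6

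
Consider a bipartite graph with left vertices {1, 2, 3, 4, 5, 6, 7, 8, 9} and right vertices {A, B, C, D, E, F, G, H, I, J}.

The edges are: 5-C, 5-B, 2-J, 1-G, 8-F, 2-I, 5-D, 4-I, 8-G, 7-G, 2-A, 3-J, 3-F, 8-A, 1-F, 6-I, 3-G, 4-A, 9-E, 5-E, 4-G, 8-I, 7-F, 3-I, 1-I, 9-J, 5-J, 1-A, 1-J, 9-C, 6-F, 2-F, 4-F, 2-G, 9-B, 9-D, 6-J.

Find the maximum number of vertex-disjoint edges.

7

A valid assignment of size 7: 1-F, 2-A, 3-G, 4-I, 5-B, 6-J, 9-E.
The set {1, 2, 3, 4, 6, 7, 8} has only 5 neighbours ({A, F, G, I, J}), so by Hall's theorem at most 7 of the 9 left vertices can be matched.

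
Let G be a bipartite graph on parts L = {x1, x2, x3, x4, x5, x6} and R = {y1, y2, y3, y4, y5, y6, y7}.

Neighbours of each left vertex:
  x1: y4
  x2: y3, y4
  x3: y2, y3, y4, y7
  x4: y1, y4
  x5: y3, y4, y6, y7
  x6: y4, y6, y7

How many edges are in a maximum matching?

6

One maximum matching: x1→y4, x2→y3, x3→y2, x4→y1, x5→y6, x6→y7.
All 6 left vertices are matched, so no larger matching exists.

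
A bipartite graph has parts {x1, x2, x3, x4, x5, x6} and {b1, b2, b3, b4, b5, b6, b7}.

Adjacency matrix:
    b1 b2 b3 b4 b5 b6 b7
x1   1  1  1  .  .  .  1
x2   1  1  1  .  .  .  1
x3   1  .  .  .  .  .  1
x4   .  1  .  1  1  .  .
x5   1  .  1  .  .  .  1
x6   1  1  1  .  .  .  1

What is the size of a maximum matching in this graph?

5

A valid assignment of size 5: x1-b7, x2-b2, x3-b1, x4-b5, x5-b3.
The set {x1, x2, x3, x5, x6} has only 4 neighbours ({b1, b2, b3, b7}), so by Hall's theorem at most 5 of the 6 left vertices can be matched.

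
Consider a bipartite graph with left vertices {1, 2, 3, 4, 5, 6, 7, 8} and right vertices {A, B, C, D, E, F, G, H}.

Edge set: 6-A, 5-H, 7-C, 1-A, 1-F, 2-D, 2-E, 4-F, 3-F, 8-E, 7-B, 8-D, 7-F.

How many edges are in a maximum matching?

6

One maximum matching: 1–A, 2–D, 3–F, 5–H, 7–B, 8–E.
The set {1, 3, 4, 6} has only 2 neighbours ({A, F}), so by Hall's theorem at most 6 of the 8 left vertices can be matched.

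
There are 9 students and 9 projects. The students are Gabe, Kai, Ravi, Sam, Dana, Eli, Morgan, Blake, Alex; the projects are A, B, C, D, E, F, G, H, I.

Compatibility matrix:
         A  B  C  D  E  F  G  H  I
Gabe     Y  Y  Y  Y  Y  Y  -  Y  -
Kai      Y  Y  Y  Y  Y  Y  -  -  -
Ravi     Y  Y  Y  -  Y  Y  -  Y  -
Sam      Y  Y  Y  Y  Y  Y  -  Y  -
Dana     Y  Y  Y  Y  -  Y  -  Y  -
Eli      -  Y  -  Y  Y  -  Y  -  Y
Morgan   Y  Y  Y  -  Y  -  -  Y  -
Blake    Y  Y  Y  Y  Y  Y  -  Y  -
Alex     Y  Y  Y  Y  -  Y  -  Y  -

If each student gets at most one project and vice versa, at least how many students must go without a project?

1

One maximum matching: Gabe-D, Kai-C, Ravi-H, Sam-F, Dana-B, Eli-G, Morgan-E, Blake-A.
The set {Gabe, Kai, Ravi, Sam, Dana, Morgan, Blake, Alex} has only 7 neighbours ({A, B, C, D, E, F, H}), so by Hall's theorem at most 8 of the 9 students can be matched.
That matches 8 of the 9, leaving 1 unmatched; no matching can do better.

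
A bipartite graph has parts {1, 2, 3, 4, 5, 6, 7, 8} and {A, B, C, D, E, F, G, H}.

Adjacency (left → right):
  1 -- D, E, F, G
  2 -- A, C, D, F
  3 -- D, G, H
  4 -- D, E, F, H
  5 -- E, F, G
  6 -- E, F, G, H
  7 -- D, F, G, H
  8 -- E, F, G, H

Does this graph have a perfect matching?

The set {1, 3, 4, 5, 6, 7, 8} has only 5 neighbours ({D, E, F, G, H}), so by Hall's theorem at most 6 of the 8 left vertices can be matched.
Hence no matching covers every left vertex.

No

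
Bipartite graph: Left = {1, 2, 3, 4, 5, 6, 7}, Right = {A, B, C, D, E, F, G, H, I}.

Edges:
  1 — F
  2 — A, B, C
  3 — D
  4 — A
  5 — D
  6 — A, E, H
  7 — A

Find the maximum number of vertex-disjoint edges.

5

For example, pair 1–F, 2–B, 3–D, 4–A, 6–E.
The set {3, 4, 5, 7} has only 2 neighbours ({A, D}), so by Hall's theorem at most 5 of the 7 left vertices can be matched.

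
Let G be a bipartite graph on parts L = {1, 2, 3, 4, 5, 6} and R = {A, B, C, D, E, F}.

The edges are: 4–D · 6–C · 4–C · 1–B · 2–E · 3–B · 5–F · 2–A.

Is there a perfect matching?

No

The set {1, 3} has only 1 neighbour ({B}), so by Hall's theorem at most 5 of the 6 left vertices can be matched.
Hence no matching covers every left vertex.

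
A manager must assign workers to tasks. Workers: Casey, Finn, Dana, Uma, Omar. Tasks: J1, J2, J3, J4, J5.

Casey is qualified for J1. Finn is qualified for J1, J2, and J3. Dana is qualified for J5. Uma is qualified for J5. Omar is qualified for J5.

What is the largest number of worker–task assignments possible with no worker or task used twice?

For example, pair Casey–J1, Finn–J3, Dana–J5.
The set {Dana, Uma, Omar} has only 1 neighbour ({J5}), so by Hall's theorem at most 3 of the 5 workers can be matched.

3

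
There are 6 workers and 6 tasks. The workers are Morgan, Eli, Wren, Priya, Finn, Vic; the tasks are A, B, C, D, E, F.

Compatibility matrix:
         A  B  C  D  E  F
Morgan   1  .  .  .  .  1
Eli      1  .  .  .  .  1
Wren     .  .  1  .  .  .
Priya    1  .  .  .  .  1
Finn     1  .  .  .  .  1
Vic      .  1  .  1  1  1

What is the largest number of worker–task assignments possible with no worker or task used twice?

4

A valid assignment of size 4: Morgan–A, Eli–F, Wren–C, Vic–B.
The set {Morgan, Eli, Priya, Finn} has only 2 neighbours ({A, F}), so by Hall's theorem at most 4 of the 6 workers can be matched.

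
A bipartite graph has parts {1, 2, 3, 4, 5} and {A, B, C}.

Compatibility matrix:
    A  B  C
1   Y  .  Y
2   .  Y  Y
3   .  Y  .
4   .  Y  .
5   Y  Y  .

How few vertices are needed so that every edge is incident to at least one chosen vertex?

3

A maximum matching has 3 edges (e.g. 1–A, 2–C, 3–B).
By König's theorem the minimum vertex cover has the same size. One such cover is {A, B, C}.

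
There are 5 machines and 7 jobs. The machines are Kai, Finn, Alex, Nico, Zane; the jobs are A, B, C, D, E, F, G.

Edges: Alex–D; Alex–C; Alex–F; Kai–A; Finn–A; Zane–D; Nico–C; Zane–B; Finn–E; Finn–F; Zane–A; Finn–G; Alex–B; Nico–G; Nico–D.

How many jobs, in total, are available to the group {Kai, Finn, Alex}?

The union of neighbours of {Kai, Finn, Alex} is {A, B, C, D, E, F, G}, which has 7 elements.
Since |N(S)| = 7 ≥ |S| = 3, Hall's condition holds for this subset.

7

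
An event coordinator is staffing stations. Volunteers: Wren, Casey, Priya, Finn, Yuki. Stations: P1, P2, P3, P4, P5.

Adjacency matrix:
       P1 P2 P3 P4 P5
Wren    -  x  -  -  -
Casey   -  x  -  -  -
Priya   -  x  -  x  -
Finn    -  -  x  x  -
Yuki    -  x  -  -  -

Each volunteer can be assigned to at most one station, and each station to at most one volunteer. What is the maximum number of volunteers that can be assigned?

For example, pair Wren–P2, Priya–P4, Finn–P3.
The set {Wren, Casey, Yuki} has only 1 neighbour ({P2}), so by Hall's theorem at most 3 of the 5 volunteers can be matched.

3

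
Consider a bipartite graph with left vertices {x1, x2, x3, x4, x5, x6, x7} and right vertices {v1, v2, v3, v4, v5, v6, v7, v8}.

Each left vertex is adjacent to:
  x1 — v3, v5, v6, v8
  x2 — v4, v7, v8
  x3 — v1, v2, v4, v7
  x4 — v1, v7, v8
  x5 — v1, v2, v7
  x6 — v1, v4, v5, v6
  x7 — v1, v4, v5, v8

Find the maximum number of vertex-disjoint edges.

7

For example, pair x1→v6, x2→v8, x3→v4, x4→v7, x5→v2, x6→v5, x7→v1.
This saturates every left vertex, so 7 is the maximum.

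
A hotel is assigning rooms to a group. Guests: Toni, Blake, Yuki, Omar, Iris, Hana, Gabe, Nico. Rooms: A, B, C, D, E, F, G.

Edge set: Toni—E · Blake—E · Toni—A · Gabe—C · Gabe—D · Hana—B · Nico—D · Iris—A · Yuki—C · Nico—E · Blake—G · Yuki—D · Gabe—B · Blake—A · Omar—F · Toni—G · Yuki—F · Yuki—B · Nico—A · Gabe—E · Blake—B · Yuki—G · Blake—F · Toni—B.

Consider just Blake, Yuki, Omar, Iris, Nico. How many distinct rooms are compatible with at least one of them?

The union of neighbours of {Blake, Yuki, Omar, Iris, Nico} is {A, B, C, D, E, F, G}, which has 7 elements.
Since |N(S)| = 7 ≥ |S| = 5, Hall's condition holds for this subset.

7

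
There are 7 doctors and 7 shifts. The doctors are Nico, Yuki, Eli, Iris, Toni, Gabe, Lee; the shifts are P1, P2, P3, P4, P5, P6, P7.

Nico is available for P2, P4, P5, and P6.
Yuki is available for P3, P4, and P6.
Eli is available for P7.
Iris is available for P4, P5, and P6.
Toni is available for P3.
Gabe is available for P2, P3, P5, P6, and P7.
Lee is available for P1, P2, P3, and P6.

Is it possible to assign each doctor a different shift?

Yes

For example, pair Nico-P6, Yuki-P4, Eli-P7, Iris-P5, Toni-P3, Gabe-P2, Lee-P1.
Every doctor is matched, so this is a perfect matching.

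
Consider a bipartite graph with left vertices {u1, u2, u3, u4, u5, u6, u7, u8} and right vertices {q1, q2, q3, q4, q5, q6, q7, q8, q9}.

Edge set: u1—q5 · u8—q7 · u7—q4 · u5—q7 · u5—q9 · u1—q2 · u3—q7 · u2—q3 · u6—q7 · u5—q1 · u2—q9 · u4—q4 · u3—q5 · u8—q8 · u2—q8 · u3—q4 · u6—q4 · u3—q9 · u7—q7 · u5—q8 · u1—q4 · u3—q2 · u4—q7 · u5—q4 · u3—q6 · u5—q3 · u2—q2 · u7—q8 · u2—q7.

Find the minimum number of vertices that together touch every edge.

7

A maximum matching has 7 edges (e.g. u1–q2, u2–q9, u3–q6, u4–q4, u5–q1, u6–q7, u7–q8).
By König's theorem the minimum vertex cover has the same size. One such cover is {u1, u2, u3, u5, q4, q7, q8}.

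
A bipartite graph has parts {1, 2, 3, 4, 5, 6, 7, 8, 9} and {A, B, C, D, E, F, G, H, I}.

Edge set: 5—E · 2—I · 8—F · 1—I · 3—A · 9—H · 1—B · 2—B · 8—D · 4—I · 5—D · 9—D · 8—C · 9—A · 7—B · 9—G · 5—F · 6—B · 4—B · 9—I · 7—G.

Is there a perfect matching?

No

The set {1, 2, 4, 6} has only 2 neighbours ({B, I}), so by Hall's theorem at most 7 of the 9 left vertices can be matched.
Hence no matching covers every left vertex.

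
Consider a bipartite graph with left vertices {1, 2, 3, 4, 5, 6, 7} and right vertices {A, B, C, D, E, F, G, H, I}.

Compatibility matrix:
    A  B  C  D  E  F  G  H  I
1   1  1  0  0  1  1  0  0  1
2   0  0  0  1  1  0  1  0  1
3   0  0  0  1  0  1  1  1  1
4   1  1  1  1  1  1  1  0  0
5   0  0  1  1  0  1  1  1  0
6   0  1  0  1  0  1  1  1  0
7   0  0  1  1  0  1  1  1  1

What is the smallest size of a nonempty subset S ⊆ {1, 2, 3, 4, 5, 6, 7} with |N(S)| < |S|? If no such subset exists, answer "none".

none

A matching saturating every left vertex exists, for instance 1→A, 2→E, 3→D, 4→B, 5→F, 6→H, 7→G.
By Hall's marriage theorem, this means |N(S)| ≥ |S| for every subset S, so no violating subset exists.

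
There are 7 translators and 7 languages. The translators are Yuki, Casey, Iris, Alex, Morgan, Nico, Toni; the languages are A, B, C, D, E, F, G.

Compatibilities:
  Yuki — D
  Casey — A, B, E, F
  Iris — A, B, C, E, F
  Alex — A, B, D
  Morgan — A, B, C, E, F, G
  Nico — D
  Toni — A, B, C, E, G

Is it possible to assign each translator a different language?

No

The set {Yuki, Nico} has only 1 neighbour ({D}), so by Hall's theorem at most 6 of the 7 translators can be matched.
Hence no matching covers every translator.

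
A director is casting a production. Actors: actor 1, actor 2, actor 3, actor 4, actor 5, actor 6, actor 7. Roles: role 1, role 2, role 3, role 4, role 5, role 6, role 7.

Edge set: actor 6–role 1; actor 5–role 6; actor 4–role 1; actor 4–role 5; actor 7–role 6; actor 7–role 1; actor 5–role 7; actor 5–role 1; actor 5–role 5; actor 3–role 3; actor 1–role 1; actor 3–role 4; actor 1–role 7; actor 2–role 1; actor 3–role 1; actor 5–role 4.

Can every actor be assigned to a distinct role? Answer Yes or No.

The set {actor 2, actor 6} has only 1 neighbour ({role 1}), so by Hall's theorem at most 6 of the 7 actors can be matched.
Hence no matching covers every actor.

No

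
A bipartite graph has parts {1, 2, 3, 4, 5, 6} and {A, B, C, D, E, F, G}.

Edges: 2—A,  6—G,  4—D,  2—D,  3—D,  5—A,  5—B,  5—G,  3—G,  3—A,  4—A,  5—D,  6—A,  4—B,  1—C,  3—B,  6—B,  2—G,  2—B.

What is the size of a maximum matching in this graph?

For example, pair 1-C, 2-G, 3-A, 4-D, 5-B.
The set {2, 3, 4, 5, 6} has only 4 neighbours ({A, B, D, G}), so by Hall's theorem at most 5 of the 6 left vertices can be matched.

5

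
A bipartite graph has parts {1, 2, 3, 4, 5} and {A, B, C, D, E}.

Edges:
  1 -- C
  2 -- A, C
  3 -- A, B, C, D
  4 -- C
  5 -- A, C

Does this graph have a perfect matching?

No

The set {1, 2, 4, 5} has only 2 neighbours ({A, C}), so by Hall's theorem at most 3 of the 5 left vertices can be matched.
Hence no matching covers every left vertex.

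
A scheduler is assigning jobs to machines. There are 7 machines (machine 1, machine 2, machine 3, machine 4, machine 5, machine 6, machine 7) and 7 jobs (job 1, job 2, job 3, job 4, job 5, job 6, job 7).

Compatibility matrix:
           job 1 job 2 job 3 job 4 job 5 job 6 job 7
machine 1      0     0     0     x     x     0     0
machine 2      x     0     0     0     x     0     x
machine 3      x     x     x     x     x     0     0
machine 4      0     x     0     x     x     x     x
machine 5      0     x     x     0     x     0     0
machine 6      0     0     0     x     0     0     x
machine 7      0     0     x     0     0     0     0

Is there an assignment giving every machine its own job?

Yes

One maximum matching: machine 1–job 4, machine 2–job 1, machine 3–job 5, machine 4–job 6, machine 5–job 2, machine 6–job 7, machine 7–job 3.
All 7 machines are covered.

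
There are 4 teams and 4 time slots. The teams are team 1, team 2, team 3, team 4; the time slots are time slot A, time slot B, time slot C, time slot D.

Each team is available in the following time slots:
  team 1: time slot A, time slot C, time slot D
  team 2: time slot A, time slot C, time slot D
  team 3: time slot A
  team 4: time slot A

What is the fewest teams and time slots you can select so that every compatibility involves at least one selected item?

{team 1, team 2, time slot A} is a vertex cover of size 3: every edge has an endpoint in this set.
No smaller cover exists because team 1–time slot D, team 2–time slot C, team 3–time slot A is a matching of size 3, and a cover must include an endpoint of each of these disjoint edges (König's theorem).

3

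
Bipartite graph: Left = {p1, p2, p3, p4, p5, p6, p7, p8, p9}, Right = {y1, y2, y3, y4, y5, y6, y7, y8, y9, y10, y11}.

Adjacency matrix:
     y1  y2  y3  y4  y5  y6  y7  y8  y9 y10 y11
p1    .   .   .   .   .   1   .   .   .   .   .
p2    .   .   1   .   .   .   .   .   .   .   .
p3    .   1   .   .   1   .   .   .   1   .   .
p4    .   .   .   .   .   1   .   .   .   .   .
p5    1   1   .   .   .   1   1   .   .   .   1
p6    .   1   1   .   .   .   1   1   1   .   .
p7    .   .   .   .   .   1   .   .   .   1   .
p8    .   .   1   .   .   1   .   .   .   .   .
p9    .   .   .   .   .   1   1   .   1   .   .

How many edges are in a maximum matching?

7

One maximum matching: p1→y6, p2→y3, p3→y2, p5→y11, p6→y9, p7→y10, p9→y7.
The set {p1, p2, p4, p8} has only 2 neighbours ({y3, y6}), so by Hall's theorem at most 7 of the 9 left vertices can be matched.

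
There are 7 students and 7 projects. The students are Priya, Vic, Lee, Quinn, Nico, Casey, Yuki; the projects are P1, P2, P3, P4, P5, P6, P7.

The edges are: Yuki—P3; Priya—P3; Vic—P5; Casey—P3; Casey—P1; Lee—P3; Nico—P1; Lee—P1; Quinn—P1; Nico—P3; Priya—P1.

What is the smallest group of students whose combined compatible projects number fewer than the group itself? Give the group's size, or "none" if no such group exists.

Take S = {Priya, Lee, Quinn}. Its neighbourhood is {P1, P3}, so |N(S)| = 2 < |S| = 3.
Every subset of size less than 3 has at least as many neighbours as members, so 3 is the minimum.

3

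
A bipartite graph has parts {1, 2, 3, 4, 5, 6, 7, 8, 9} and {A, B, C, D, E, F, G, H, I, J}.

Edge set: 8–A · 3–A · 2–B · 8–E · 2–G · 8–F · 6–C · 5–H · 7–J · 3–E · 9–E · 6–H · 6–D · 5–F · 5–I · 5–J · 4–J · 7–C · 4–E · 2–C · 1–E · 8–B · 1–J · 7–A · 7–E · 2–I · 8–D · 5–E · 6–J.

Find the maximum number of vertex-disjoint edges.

8

For example, pair 1–J, 2–G, 3–A, 4–E, 5–H, 6–D, 7–C, 8–B.
The set {1, 4, 9} has only 2 neighbours ({E, J}), so by Hall's theorem at most 8 of the 9 left vertices can be matched.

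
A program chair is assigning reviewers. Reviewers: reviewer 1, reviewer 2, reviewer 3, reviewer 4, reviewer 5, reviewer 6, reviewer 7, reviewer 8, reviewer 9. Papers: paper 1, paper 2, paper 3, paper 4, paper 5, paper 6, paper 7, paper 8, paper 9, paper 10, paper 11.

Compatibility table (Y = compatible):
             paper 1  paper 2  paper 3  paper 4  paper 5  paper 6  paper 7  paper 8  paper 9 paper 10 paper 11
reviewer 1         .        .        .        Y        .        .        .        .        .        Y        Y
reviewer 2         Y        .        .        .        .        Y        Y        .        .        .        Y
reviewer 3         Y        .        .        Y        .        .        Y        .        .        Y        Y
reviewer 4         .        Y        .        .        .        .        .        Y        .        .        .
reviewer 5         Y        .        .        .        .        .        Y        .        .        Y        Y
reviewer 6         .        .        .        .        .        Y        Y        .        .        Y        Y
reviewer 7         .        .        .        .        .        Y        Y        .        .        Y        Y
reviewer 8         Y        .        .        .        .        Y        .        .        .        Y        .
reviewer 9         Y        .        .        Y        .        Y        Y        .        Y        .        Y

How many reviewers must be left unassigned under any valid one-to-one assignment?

A valid assignment of size 8: reviewer 1–paper 11, reviewer 2–paper 1, reviewer 3–paper 4, reviewer 4–paper 2, reviewer 5–paper 10, reviewer 6–paper 6, reviewer 7–paper 7, reviewer 9–paper 9.
The set {reviewer 1, reviewer 2, reviewer 3, reviewer 5, reviewer 6, reviewer 7, reviewer 8} has only 6 neighbours ({paper 1, paper 10, paper 11, paper 4, paper 6, paper 7}), so by Hall's theorem at most 8 of the 9 reviewers can be matched.
That matches 8 of the 9, leaving 1 unmatched; no matching can do better.

1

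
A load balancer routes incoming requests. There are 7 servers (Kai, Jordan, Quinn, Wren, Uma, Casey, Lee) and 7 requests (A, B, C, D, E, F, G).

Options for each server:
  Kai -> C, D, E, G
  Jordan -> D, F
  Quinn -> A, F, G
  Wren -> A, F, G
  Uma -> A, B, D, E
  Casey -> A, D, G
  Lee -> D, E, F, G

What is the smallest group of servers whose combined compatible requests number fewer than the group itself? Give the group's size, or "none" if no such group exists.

A matching saturating every server exists, for instance Kai→C, Jordan→D, Quinn→F, Wren→A, Uma→B, Casey→G, Lee→E.
By Hall's marriage theorem, this means |N(S)| ≥ |S| for every subset S, so no violating subset exists.

none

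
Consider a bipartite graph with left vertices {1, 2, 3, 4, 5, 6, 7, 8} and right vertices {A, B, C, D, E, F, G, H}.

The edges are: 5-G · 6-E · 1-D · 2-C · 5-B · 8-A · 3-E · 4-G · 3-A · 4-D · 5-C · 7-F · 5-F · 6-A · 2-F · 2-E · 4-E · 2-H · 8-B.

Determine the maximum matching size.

8

A valid assignment of size 8: 1→D, 2→H, 3→A, 4→G, 5→C, 6→E, 7→F, 8→B.
All 8 left vertices are matched, so no larger matching exists.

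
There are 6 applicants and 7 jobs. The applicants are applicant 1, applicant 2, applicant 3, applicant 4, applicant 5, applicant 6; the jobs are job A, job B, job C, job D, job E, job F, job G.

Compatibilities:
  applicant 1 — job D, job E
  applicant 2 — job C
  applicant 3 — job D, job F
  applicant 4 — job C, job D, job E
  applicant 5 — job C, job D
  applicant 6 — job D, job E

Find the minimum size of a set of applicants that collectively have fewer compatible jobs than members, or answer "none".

Take S = {applicant 1, applicant 2, applicant 4, applicant 5}. Its neighbourhood is {job C, job D, job E}, so |N(S)| = 3 < |S| = 4.
Every subset of size less than 4 has at least as many neighbours as members, so 4 is the minimum.

4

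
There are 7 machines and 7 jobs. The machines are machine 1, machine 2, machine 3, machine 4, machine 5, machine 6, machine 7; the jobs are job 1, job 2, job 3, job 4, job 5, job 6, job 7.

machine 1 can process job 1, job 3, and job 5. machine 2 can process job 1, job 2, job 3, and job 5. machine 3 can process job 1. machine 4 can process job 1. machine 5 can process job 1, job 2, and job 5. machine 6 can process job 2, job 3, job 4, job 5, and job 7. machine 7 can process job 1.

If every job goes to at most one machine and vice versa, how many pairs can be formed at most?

5

A valid assignment of size 5: machine 1→job 3, machine 2→job 5, machine 3→job 1, machine 5→job 2, machine 6→job 7.
The set {machine 3, machine 4, machine 7} has only 1 neighbour ({job 1}), so by Hall's theorem at most 5 of the 7 machines can be matched.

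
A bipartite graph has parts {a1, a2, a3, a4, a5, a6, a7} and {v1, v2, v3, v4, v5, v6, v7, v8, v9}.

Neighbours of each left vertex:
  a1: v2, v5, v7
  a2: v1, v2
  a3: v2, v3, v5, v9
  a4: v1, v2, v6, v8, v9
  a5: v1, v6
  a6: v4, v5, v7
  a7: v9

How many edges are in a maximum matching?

7

One maximum matching: a1→v7, a2→v1, a3→v3, a4→v2, a5→v6, a6→v4, a7→v9.
This saturates every left vertex, so 7 is the maximum.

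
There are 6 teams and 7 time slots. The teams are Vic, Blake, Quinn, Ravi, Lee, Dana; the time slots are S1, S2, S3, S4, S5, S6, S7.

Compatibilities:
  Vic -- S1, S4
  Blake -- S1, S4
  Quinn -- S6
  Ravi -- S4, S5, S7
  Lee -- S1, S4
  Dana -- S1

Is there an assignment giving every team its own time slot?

No

The set {Vic, Blake, Lee, Dana} has only 2 neighbours ({S1, S4}), so by Hall's theorem at most 4 of the 6 teams can be matched.
Hence no matching covers every team.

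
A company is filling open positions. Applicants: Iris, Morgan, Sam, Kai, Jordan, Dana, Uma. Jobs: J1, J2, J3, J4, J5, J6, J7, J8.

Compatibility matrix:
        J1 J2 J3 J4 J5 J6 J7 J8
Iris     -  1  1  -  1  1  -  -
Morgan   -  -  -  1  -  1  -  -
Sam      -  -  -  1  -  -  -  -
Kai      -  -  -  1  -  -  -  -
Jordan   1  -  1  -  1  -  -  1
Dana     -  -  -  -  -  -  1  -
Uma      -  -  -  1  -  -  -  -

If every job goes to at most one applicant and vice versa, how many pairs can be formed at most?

For example, pair Iris–J5, Morgan–J6, Sam–J4, Jordan–J3, Dana–J7.
The set {Sam, Kai, Uma} has only 1 neighbour ({J4}), so by Hall's theorem at most 5 of the 7 applicants can be matched.

5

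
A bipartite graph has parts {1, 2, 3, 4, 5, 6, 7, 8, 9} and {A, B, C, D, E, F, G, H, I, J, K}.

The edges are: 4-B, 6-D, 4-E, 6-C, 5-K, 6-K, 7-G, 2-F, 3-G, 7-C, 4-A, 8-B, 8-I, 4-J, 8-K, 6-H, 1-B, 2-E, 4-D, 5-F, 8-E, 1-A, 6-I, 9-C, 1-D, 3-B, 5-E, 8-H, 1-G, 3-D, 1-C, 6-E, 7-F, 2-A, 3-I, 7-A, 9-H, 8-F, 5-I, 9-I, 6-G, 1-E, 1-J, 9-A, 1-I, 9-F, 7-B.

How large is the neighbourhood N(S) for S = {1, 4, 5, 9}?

11

The union of neighbours of {1, 4, 5, 9} is {A, B, C, D, E, F, G, H, I, J, K}, which has 11 elements.
Since |N(S)| = 11 ≥ |S| = 4, Hall's condition holds for this subset.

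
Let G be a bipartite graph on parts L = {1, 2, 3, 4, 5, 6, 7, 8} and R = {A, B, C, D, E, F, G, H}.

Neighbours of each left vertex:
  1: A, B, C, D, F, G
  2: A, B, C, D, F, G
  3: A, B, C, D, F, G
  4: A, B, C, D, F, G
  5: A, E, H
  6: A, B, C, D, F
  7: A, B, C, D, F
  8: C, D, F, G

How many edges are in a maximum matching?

A valid assignment of size 7: 1-C, 2-D, 3-F, 4-G, 5-E, 6-B, 7-A.
The set {1, 2, 3, 4, 6, 7, 8} has only 6 neighbours ({A, B, C, D, F, G}), so by Hall's theorem at most 7 of the 8 left vertices can be matched.

7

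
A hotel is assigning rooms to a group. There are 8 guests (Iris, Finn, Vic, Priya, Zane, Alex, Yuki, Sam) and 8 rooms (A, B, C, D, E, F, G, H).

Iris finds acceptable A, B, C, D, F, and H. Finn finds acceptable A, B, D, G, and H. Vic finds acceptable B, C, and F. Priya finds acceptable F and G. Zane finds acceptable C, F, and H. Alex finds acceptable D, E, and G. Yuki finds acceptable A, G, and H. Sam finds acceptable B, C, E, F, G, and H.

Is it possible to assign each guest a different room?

Yes

One maximum matching: Iris→A, Finn→D, Vic→B, Priya→F, Zane→C, Alex→E, Yuki→H, Sam→G.
All 8 guests are covered.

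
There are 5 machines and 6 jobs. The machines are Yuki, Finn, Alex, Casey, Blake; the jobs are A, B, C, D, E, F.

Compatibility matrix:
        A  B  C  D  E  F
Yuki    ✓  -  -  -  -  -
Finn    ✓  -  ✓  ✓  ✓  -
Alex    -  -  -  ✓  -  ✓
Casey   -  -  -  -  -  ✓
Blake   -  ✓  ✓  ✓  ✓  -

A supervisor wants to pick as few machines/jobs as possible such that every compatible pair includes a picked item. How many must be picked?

A maximum matching has 5 edges (e.g. Yuki–A, Finn–E, Alex–D, Casey–F, Blake–B).
By König's theorem the minimum vertex cover has the same size. One such cover is {Yuki, Finn, Alex, Casey, Blake}.

5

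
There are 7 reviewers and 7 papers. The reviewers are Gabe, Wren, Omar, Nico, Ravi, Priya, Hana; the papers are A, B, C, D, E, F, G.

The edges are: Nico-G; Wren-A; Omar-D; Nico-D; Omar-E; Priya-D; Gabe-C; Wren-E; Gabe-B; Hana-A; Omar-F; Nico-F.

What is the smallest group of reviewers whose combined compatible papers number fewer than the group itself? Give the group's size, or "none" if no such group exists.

Take S = {Ravi}. Its neighbourhood is {}, so |N(S)| = 0 < |S| = 1.

1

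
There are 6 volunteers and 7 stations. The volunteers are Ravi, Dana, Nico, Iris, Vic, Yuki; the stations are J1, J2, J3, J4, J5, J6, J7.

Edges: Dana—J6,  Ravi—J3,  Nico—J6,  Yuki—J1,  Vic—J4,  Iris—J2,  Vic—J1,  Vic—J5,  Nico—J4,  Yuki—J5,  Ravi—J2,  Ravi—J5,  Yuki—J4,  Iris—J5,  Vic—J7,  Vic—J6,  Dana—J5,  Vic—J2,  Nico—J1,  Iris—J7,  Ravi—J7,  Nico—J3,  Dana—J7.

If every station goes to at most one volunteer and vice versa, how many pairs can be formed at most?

6

For example, pair Ravi→J3, Dana→J6, Nico→J1, Iris→J7, Vic→J2, Yuki→J5.
All 6 volunteers are matched, so no larger matching exists.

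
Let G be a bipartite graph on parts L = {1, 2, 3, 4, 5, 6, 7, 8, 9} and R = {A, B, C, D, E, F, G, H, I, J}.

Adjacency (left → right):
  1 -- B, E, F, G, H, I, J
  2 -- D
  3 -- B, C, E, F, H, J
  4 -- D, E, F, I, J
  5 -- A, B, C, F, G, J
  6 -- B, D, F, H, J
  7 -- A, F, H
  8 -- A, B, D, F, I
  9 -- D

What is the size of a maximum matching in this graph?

8

One maximum matching: 1→G, 2→D, 3→H, 4→E, 5→J, 6→B, 7→F, 8→A.
The set {2, 9} has only 1 neighbour ({D}), so by Hall's theorem at most 8 of the 9 left vertices can be matched.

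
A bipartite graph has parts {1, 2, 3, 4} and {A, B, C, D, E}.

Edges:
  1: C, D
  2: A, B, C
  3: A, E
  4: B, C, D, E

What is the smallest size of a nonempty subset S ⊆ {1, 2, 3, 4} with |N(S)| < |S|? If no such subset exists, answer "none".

none

A matching saturating every left vertex exists, for instance 1→D, 2→C, 3→E, 4→B.
By Hall's marriage theorem, this means |N(S)| ≥ |S| for every subset S, so no violating subset exists.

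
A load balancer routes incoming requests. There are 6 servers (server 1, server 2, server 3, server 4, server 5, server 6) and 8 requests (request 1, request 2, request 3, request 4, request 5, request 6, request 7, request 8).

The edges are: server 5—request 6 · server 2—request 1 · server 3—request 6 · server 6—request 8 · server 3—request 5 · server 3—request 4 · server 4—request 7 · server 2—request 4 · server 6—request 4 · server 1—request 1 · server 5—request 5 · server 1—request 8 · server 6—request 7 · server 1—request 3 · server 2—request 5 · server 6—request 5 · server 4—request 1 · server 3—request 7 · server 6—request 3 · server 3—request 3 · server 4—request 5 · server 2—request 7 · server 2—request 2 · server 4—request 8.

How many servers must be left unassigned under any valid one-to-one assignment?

A valid assignment of size 6: server 1-request 3, server 2-request 4, server 3-request 6, server 4-request 8, server 5-request 5, server 6-request 7.
All 6 servers are matched, so no larger matching exists.
That matches 6 of the 6, leaving 0 unmatched; no matching can do better.

0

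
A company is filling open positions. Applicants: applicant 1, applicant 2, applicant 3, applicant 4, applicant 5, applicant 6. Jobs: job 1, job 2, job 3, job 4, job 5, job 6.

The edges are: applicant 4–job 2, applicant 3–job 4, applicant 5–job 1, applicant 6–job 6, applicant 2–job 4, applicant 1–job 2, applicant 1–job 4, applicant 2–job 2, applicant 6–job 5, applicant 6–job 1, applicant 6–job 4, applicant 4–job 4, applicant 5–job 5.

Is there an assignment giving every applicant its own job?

The set {applicant 1, applicant 2, applicant 3, applicant 4} has only 2 neighbours ({job 2, job 4}), so by Hall's theorem at most 4 of the 6 applicants can be matched.
Hence no matching covers every applicant.

No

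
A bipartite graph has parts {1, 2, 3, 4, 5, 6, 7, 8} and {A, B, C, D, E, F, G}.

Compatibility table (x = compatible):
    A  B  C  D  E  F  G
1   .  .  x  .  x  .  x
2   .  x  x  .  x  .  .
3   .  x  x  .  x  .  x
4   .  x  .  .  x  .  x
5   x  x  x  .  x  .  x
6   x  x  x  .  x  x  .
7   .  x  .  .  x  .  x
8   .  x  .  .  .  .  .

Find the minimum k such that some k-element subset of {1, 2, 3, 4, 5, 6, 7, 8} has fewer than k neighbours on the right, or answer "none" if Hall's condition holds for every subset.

5

Take S = {1, 2, 3, 4, 7}. Its neighbourhood is {B, C, E, G}, so |N(S)| = 4 < |S| = 5.
Every subset of size less than 5 has at least as many neighbours as members, so 5 is the minimum.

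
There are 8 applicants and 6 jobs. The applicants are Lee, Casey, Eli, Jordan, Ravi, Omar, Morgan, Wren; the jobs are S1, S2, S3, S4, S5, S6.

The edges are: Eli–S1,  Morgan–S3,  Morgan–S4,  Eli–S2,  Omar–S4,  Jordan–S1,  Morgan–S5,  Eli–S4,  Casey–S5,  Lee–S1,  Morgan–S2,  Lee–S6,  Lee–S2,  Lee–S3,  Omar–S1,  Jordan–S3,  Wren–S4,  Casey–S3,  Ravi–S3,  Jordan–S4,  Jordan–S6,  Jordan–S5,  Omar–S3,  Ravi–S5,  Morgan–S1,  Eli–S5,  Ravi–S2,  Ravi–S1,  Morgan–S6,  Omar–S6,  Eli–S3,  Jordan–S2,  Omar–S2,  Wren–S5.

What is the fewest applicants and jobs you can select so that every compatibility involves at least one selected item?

6

A maximum matching has 6 edges (e.g. Lee–S1, Casey–S5, Eli–S4, Jordan–S6, Ravi–S3, Omar–S2).
By König's theorem the minimum vertex cover has the same size. One such cover is {S1, S2, S3, S4, S5, S6}.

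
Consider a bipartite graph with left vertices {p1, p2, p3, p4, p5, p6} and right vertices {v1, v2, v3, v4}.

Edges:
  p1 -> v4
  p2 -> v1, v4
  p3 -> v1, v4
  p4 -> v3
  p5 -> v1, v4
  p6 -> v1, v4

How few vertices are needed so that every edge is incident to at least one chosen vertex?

3

{p4, v1, v4} is a vertex cover of size 3: every edge has an endpoint in this set.
No smaller cover exists because p1–v4, p2–v1, p4–v3 is a matching of size 3, and a cover must include an endpoint of each of these disjoint edges (König's theorem).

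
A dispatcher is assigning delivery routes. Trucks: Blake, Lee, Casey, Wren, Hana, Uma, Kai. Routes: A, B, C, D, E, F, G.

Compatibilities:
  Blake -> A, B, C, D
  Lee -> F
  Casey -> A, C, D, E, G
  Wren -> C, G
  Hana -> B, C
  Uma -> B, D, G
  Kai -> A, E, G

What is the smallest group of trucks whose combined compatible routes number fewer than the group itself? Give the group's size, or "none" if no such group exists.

A matching saturating every truck exists, for instance Blake→D, Lee→F, Casey→A, Wren→G, Hana→C, Uma→B, Kai→E.
By Hall's marriage theorem, this means |N(S)| ≥ |S| for every subset S, so no violating subset exists.

none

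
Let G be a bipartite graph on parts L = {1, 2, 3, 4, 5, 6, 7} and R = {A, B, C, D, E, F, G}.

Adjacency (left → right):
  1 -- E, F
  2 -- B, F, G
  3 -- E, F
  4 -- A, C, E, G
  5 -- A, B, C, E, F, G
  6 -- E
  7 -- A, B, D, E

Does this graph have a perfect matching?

No

The set {1, 3, 6} has only 2 neighbours ({E, F}), so by Hall's theorem at most 6 of the 7 left vertices can be matched.
Hence no matching covers every left vertex.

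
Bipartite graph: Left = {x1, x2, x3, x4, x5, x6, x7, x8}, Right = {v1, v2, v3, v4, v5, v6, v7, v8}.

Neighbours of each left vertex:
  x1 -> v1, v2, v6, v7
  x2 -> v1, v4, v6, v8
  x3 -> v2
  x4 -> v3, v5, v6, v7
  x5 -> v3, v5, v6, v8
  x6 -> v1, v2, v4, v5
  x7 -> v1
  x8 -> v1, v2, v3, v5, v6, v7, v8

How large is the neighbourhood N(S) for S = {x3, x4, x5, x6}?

The union of neighbours of {x3, x4, x5, x6} is {v1, v2, v3, v4, v5, v6, v7, v8}, which has 8 elements.
Since |N(S)| = 8 ≥ |S| = 4, Hall's condition holds for this subset.

8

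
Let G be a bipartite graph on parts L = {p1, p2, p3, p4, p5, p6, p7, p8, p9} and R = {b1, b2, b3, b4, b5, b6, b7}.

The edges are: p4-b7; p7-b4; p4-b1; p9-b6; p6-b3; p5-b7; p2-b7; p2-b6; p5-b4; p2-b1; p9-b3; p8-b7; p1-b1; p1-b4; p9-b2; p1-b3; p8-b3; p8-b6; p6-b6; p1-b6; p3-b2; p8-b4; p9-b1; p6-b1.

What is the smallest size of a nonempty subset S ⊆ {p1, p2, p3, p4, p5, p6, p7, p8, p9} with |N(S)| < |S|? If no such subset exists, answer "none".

Take S = {p1, p2, p4, p5, p6, p7}. Its neighbourhood is {b1, b3, b4, b6, b7}, so |N(S)| = 5 < |S| = 6.
Every subset of size less than 6 has at least as many neighbours as members, so 6 is the minimum.

6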